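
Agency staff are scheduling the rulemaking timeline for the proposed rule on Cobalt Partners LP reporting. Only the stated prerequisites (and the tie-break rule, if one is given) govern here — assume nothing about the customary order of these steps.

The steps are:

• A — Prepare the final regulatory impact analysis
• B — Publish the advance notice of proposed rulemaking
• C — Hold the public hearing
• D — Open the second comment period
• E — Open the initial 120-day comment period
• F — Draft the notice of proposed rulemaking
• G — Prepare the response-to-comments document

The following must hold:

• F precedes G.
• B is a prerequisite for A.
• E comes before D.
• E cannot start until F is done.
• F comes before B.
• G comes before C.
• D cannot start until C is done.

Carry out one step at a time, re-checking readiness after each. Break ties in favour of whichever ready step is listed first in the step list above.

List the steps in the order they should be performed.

F, B, A, E, G, C, D

Only F has no prerequisites, so it is first.
Ready: B, E and G. B is listed earlier → B.
A, E and G are all available; A is listed earlier → A.
E and G are both available; E is listed earlier → E.
G is the only step now ready → G.
C is the only step now ready → C.
Next only D has its prerequisites met → D.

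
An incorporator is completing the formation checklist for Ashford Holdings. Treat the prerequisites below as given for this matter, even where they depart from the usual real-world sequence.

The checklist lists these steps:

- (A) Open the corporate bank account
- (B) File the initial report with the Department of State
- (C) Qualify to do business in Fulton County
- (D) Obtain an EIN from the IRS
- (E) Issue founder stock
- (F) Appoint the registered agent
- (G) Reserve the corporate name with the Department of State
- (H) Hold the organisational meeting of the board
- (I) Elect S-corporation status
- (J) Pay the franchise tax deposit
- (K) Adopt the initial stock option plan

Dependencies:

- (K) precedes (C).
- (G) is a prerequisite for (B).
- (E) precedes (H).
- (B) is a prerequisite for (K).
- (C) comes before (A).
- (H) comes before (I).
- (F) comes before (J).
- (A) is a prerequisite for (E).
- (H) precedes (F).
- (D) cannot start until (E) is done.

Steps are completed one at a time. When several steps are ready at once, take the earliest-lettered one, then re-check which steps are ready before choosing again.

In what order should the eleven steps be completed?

(G) is the only step with nothing outstanding, so it goes first.
(B) is the only step now ready → (B).
That leaves (K) as the only ready step → (K).
Next only (C) has its prerequisites met → (C).
That leaves (A) as the only ready step → (A).
(E) is the only step now ready → (E).
Now (D) and (H) have their prerequisites met. (D) has the earlier label, so (D) next.
(H) needed (E), now all done → (H).
(F) and (I) are both available; (F) has the earlier label → (F).
Ready: (I) and (J). (I) has the earlier label → (I).
(J) is the only step now ready → (J).

(G) (B) (K) (C) (A) (E) (D) (H) (F) (I) (J)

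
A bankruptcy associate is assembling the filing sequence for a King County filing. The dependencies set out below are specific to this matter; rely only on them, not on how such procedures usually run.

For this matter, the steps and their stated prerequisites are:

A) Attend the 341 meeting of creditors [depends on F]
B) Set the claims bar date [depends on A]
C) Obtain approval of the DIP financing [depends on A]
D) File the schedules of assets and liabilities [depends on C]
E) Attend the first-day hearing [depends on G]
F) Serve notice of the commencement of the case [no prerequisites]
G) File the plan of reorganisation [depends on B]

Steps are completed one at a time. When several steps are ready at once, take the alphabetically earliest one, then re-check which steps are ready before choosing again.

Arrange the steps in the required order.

F, A, B, C, D, G, E

F is the only step with nothing outstanding, so it goes first.
A needed F, now all done → A.
B and C are both available; B has the earlier label → B.
C and G are both available; C has the earlier label → C.
Ready: D and G. D has the earlier label → D.
G is the only step now ready → G.
That leaves E as the only ready step → E.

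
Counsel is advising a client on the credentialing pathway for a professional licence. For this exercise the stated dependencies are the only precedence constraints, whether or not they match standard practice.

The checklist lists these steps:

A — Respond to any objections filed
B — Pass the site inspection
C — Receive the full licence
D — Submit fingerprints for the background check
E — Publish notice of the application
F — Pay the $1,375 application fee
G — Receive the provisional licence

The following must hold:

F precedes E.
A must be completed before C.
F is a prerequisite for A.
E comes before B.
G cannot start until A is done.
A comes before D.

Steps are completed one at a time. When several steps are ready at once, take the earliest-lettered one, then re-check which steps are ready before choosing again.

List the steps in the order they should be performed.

F, A, C, D, E, B, G

F is the only step with nothing outstanding, so it goes first.
A and E are both available; A has the earlier label → A.
C, D and G now also ready, so the ready set is {C, D, E, G}; C has the earlier label → C.
D, E and G are all available; D has the earlier label → D.
E and G are both available; E has the earlier label → E.
Now B and G have their prerequisites met. B has the earlier label, so B next.
Next only G has its prerequisites met → G.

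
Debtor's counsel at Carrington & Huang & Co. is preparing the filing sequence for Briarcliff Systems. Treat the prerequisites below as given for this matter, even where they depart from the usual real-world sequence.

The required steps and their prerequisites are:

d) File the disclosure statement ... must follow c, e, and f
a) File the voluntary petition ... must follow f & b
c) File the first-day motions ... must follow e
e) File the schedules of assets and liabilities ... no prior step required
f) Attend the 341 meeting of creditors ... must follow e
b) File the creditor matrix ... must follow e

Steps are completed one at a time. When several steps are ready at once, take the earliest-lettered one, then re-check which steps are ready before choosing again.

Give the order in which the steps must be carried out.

e is the only step with nothing outstanding, so it goes first.
Ready: b, c and f. b has the earlier label → b.
Ready: c and f. c has the earlier label → c.
That leaves f as the only ready step → f.
Ready: a and d. a has the earlier label → a.
d is the only step now ready → d.

e b c f a d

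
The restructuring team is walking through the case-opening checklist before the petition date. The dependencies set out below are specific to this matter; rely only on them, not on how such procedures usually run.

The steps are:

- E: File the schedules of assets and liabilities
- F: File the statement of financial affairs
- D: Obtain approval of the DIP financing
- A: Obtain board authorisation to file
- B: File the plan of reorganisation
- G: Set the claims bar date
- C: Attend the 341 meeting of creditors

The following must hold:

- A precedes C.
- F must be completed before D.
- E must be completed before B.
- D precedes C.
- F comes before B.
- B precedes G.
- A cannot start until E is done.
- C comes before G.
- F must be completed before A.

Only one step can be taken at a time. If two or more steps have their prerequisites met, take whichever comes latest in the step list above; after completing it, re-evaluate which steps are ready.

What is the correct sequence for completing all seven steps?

F, D, E, B, A, C, G

F and E have no prerequisites; F is listed later, so F is first.
Now D and E have their prerequisites met. D is listed later, so D next.
E is the only step now ready → E.
Now B and A have their prerequisites met. B is listed later, so B next.
A needed F and E, now all done → A.
C needed A and D, now all done → C.
G needed C and B, now all done → G.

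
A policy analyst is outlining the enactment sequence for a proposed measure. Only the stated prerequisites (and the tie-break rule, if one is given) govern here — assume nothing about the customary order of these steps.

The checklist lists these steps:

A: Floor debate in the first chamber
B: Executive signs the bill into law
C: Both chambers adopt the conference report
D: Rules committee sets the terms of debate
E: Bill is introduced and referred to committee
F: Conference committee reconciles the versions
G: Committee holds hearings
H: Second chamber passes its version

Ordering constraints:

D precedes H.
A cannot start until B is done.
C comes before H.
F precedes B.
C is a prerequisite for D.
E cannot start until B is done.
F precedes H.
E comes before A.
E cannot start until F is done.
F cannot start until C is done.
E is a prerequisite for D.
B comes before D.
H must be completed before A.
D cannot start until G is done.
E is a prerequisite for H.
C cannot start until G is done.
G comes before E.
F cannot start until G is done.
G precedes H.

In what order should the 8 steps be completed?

G is the only step with nothing outstanding, so it goes first.
That leaves C as the only ready step → C.
F is the only step now ready → F.
B is the only step now ready → B.
E needed B, F and G, now all done → E.
That leaves D as the only ready step → D.
That leaves H as the only ready step → H.
A needed B, E and H, now all done → A.

G, C, F, B, E, D, H, A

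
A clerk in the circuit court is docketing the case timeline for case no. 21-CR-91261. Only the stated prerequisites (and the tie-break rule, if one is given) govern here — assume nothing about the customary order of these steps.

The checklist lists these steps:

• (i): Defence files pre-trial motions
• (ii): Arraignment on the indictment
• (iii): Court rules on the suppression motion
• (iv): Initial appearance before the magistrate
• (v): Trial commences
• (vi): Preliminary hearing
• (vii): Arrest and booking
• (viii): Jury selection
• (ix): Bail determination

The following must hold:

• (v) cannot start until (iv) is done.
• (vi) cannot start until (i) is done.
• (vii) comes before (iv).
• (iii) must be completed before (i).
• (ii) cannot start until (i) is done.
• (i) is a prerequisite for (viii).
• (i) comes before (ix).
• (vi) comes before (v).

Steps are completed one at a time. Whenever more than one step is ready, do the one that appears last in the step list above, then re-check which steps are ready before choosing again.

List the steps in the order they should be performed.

(vii) → (iv) → (iii) → (i) → (ix) → (viii) → (vi) → (v) → (ii)

(vii) and (iii) have no prerequisites; (vii) is listed later, so (vii) is first.
Ready: (iv) and (iii). (iv) is listed later → (iv).
(iii) is the only step now ready → (iii).
That leaves (i) as the only ready step → (i).
Ready: (ix), (viii), (vi) and (ii). (ix) is listed later → (ix).
Now (viii), (vi) and (ii) have their prerequisites met. (viii) is listed later, so (viii) next.
Now (vi) and (ii) have their prerequisites met. (vi) is listed later, so (vi) next.
Ready: (v) and (ii). (v) is listed later → (v).
Next only (ii) has its prerequisites met → (ii).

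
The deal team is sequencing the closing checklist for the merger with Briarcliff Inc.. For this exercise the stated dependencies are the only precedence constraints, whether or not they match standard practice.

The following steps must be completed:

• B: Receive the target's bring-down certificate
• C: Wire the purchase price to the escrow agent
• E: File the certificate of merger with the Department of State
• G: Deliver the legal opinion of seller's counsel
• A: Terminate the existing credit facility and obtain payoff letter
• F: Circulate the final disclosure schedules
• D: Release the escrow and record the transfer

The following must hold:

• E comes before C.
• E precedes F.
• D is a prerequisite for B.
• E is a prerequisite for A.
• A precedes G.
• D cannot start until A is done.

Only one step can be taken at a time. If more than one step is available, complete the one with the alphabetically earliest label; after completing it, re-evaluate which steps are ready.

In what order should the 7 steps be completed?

E has no prerequisites → E first.
Ready: A, C and F. A has the earlier label → A.
D and G now also ready, so the ready set is {C, D, F, G}; C has the earlier label → C.
Ready: D, F and G. D has the earlier label → D.
B now also ready, so the ready set is {B, F, G}; B has the earlier label → B.
F and G are both available; F has the earlier label → F.
G needed A, now all done → G.

E, A, C, D, B, F, G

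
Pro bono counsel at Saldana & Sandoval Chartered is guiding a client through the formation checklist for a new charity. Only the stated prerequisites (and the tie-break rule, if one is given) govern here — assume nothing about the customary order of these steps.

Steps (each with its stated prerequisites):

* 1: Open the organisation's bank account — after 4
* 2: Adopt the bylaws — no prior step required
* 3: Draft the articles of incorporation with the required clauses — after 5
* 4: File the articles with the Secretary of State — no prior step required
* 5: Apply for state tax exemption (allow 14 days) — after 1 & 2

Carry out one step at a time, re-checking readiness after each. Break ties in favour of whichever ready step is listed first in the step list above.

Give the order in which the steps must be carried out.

2 4 1 5 3

2 and 4 have no prerequisites; 2 is listed earlier, so 2 is first.
Next only 4 has its prerequisites met → 4.
Next only 1 has its prerequisites met → 1.
5 is the only step now ready → 5.
That leaves 3 as the only ready step → 3.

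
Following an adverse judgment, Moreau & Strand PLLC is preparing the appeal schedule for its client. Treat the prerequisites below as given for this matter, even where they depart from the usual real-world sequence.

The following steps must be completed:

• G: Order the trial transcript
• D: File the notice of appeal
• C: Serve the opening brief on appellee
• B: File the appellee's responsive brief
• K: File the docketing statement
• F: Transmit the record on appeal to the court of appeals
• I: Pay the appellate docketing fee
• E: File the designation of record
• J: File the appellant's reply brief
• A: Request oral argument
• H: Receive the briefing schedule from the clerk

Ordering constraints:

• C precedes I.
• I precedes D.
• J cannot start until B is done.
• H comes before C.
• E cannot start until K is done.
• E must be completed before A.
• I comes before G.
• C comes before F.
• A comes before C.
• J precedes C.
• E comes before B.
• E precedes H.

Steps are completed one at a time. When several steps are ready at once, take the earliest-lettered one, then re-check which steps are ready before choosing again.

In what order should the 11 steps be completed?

K E A B H J C F I D G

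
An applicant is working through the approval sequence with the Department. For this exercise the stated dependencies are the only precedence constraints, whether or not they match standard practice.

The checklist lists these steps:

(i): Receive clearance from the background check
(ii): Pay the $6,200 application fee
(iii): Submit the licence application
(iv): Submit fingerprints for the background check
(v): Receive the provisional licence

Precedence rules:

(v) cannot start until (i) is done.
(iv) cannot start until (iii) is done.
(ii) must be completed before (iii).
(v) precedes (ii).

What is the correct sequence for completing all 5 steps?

(i) (v) (ii) (iii) (iv)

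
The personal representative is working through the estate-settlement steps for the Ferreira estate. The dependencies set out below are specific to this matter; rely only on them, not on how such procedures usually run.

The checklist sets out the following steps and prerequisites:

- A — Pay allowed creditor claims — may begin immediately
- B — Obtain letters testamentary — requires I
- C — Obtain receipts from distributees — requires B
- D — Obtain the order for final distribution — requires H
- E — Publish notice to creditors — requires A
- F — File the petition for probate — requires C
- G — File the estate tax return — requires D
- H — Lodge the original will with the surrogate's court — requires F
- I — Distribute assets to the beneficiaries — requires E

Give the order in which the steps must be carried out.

A, E, I, B, C, F, H, D, G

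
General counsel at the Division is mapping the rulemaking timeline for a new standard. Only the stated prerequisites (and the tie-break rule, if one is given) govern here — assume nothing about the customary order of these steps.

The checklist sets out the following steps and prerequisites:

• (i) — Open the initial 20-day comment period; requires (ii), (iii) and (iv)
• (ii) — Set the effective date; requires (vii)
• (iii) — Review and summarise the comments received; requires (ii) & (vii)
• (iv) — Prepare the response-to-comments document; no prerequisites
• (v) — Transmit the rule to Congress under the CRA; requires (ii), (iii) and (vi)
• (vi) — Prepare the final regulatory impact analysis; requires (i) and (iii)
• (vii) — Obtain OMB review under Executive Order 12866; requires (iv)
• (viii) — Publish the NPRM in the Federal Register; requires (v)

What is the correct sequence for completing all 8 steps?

(iv) (vii) (ii) (iii) (i) (vi) (v) (viii)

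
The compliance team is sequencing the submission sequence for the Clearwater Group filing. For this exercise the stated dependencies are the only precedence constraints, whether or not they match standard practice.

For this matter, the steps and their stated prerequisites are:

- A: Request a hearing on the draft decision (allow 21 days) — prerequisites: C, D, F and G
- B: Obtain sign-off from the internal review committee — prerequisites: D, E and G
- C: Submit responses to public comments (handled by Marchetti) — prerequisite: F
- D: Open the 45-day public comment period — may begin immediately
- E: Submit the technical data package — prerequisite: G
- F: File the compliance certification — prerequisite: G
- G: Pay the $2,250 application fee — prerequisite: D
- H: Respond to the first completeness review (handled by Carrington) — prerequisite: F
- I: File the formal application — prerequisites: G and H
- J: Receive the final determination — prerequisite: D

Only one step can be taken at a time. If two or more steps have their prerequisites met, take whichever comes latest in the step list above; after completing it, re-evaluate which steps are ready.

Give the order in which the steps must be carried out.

D, J, G, F, H, I, E, C, B, A

D has no prerequisites → D first.
Ready: J and G. J is listed later → J.
That leaves G as the only ready step → G.
Ready: F and E. F is listed later → F.
H, E and C are all available; H is listed later → H.
I now also ready, so the ready set is {I, E, C}; I is listed later → I.
E and C are both available; E is listed later → E.
Ready: C and B. C is listed later → C.
A now also ready, so the ready set is {B, A}; B is listed later → B.
A needed G, F, D and C, now all done → A.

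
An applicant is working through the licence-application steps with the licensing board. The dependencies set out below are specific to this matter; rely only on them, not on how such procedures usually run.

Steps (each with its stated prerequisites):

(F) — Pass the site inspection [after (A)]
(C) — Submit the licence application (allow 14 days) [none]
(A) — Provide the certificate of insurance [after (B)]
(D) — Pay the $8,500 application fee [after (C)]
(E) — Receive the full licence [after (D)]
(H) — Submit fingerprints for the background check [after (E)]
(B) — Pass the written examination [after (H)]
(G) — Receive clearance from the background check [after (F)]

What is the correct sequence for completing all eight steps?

(C) is the only step with nothing outstanding, so it goes first.
(D) is the only step now ready → (D).
That leaves (E) as the only ready step → (E).
That leaves (H) as the only ready step → (H).
(B) needed (H), now all done → (B).
That leaves (A) as the only ready step → (A).
(F) needed (A), now all done → (F).
Next only (G) has its prerequisites met → (G).

(C) → (D) → (E) → (H) → (B) → (A) → (F) → (G)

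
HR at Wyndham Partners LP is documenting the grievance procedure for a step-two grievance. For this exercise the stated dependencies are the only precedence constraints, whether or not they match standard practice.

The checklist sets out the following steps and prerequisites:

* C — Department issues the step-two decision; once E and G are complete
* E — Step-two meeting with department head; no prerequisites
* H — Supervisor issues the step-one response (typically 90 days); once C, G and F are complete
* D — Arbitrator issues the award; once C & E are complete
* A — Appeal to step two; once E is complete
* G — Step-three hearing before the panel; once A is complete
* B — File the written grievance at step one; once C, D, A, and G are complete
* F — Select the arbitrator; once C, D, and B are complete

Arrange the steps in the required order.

E, A, G, C, D, B, F, H

Only E has no prerequisites, so it is first.
A needed E, now all done → A.
Next only G has its prerequisites met → G.
That leaves C as the only ready step → C.
D needed C and E, now all done → D.
Next only B has its prerequisites met → B.
F is the only step now ready → F.
Next only H has its prerequisites met → H.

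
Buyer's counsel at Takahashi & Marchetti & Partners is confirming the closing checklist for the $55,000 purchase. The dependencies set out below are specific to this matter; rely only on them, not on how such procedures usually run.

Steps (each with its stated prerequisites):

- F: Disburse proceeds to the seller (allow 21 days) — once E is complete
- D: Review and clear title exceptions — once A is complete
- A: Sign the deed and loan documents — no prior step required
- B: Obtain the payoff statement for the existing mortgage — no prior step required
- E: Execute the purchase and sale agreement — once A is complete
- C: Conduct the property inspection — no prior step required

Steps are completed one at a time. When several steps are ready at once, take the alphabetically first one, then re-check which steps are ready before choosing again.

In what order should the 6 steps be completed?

A, B and C have no prerequisites; A has the earlier label, so A is first.
D and E now also ready, so the ready set is {B, C, D, E}; B has the earlier label → B.
Now C, D and E have their prerequisites met. C has the earlier label, so C next.
Now D and E have their prerequisites met. D has the earlier label, so D next.
Next only E has its prerequisites met → E.
F is the only step now ready → F.

A, B, C, D, E, F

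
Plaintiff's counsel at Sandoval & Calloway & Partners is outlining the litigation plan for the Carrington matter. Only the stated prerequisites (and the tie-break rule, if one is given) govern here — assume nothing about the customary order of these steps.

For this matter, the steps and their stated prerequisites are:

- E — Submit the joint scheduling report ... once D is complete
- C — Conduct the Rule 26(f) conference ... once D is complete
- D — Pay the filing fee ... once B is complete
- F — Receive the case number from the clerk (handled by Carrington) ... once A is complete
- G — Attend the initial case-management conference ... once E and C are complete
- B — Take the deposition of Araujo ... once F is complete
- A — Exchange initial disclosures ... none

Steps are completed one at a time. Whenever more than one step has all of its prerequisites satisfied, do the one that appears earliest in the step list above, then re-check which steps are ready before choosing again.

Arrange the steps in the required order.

Only A has no prerequisites, so it is first.
F needed A, now all done → F.
B is the only step now ready → B.
D needed B, now all done → D.
E and C are both available; E is listed earlier → E.
Next only C has its prerequisites met → C.
Next only G has its prerequisites met → G.

A, F, B, D, E, C, G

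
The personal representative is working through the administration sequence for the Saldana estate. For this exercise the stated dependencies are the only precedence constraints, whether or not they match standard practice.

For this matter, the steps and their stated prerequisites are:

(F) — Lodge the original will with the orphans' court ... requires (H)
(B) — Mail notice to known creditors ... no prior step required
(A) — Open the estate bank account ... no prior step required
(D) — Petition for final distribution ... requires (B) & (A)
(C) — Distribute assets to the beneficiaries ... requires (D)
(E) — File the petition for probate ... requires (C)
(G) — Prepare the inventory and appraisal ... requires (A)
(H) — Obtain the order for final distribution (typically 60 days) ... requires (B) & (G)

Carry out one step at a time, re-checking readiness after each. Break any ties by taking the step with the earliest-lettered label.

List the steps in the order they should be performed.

(A), (B), (D), (C), (E), (G), (H), (F)

(A) and (B) have no prerequisites; (A) has the earlier label, so (A) is first.
Now (B) and (G) have their prerequisites met. (B) has the earlier label, so (B) next.
(D) now also ready, so the ready set is {(D), (G)}; (D) has the earlier label → (D).
Ready: (C) and (G). (C) has the earlier label → (C).
(E) now also ready, so the ready set is {(E), (G)}; (E) has the earlier label → (E).
Next only (G) has its prerequisites met → (G).
Next only (H) has its prerequisites met → (H).
(F) is the only step now ready → (F).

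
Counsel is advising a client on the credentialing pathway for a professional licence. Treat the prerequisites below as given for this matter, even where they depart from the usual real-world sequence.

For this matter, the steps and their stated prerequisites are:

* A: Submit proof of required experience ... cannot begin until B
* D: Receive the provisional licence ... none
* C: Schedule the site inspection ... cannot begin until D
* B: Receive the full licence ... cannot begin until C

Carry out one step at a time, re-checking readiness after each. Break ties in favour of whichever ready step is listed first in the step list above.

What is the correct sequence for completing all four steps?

D, C, B, A

Only D has no prerequisites, so it is first.
C is the only step now ready → C.
Next only B has its prerequisites met → B.
Next only A has its prerequisites met → A.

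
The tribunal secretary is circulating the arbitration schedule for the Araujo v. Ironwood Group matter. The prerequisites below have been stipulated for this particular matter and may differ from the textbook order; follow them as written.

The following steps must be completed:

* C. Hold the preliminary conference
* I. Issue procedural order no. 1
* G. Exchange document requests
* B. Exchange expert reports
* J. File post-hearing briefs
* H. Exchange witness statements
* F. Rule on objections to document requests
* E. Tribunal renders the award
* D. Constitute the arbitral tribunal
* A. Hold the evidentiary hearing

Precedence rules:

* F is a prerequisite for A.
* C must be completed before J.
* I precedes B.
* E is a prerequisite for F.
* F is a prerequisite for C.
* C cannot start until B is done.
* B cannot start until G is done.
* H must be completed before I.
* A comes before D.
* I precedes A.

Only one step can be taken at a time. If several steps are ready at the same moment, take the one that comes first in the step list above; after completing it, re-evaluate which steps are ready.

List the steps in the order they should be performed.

G, H and E have no prerequisites; G is listed earlier, so G is first.
H and E are both available; H is listed earlier → H.
I now also ready, so the ready set is {I, E}; I is listed earlier → I.
B now also ready, so the ready set is {B, E}; B is listed earlier → B.
That leaves E as the only ready step → E.
F is the only step now ready → F.
Now C and A have their prerequisites met. C is listed earlier, so C next.
J and A are both available; J is listed earlier → J.
A is the only step now ready → A.
D needed A, now all done → D.

G → H → I → B → E → F → C → J → A → D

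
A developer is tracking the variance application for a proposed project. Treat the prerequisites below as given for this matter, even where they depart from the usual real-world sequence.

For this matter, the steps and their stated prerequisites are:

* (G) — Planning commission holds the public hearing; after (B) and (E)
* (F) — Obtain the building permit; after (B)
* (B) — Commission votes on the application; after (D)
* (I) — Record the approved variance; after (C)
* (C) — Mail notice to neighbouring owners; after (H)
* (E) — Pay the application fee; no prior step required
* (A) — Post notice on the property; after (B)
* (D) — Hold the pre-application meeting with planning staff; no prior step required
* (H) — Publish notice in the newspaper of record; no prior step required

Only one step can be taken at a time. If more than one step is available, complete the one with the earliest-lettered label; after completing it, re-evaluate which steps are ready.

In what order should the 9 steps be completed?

(D) → (B) → (A) → (E) → (F) → (G) → (H) → (C) → (I)

(D), (E) and (H) have no prerequisites; (D) has the earlier label, so (D) is first.
Ready: (B), (E) and (H). (B) has the earlier label → (B).
(A) and (F) now also ready, so the ready set is {(A), (E), (F), (H)}; (A) has the earlier label → (A).
Now (E), (F) and (H) have their prerequisites met. (E) has the earlier label, so (E) next.
Ready: (F), (G) and (H). (F) has the earlier label → (F).
Ready: (G) and (H). (G) has the earlier label → (G).
Next only (H) has its prerequisites met → (H).
(C) needed (H), now all done → (C).
That leaves (I) as the only ready step → (I).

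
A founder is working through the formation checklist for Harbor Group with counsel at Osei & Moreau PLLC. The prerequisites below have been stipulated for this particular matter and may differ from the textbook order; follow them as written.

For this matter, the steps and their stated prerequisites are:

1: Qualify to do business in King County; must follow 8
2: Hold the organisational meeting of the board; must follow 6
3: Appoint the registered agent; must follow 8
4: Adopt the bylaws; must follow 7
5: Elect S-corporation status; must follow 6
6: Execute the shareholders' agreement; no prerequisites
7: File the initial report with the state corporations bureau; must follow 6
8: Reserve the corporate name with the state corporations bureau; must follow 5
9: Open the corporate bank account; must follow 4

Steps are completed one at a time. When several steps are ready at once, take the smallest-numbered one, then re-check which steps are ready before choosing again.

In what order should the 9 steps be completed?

6 has no prerequisites → 6 first.
Now 2, 5 and 7 have their prerequisites met. 2 has the earlier label, so 2 next.
Now 5 and 7 have their prerequisites met. 5 has the earlier label, so 5 next.
8 now also ready, so the ready set is {7, 8}; 7 has the earlier label → 7.
4 and 8 are both available; 4 has the earlier label → 4.
Ready: 8 and 9. 8 has the earlier label → 8.
1 and 3 now also ready, so the ready set is {1, 3, 9}; 1 has the earlier label → 1.
Ready: 3 and 9. 3 has the earlier label → 3.
9 needed 4, now all done → 9.

6, 2, 5, 7, 4, 8, 1, 3, 9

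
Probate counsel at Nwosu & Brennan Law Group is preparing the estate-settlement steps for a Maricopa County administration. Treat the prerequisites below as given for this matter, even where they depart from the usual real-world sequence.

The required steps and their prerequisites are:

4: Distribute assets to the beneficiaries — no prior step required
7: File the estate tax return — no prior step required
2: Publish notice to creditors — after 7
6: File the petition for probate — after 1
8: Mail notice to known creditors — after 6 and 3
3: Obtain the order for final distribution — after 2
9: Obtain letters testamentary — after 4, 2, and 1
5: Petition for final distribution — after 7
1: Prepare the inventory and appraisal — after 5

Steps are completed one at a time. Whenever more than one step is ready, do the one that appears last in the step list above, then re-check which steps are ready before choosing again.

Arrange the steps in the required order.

7 and 4 have no prerequisites; 7 is listed later, so 7 is first.
Ready: 5, 2 and 4. 5 is listed later → 5.
Ready: 1, 2 and 4. 1 is listed later → 1.
Ready: 6, 2 and 4. 6 is listed later → 6.
2 and 4 are both available; 2 is listed later → 2.
3 and 4 are both available; 3 is listed later → 3.
8 and 4 are both available; 8 is listed later → 8.
Next only 4 has its prerequisites met → 4.
That leaves 9 as the only ready step → 9.

7, 5, 1, 6, 2, 3, 8, 4, 9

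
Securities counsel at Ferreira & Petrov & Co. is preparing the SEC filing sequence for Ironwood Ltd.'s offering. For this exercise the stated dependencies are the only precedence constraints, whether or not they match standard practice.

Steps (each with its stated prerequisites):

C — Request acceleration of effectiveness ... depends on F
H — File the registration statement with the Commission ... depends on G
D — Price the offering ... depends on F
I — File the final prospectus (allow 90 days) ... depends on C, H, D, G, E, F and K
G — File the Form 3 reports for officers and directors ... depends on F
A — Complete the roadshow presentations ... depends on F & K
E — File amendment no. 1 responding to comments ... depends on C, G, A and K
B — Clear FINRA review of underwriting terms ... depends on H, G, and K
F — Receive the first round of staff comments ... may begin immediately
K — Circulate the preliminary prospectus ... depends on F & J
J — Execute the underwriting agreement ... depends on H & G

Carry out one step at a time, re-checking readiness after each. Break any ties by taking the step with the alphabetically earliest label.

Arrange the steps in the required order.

Only F has no prerequisites, so it is first.
Now C, D and G have their prerequisites met. C has the earlier label, so C next.
Now D and G have their prerequisites met. D has the earlier label, so D next.
G is the only step now ready → G.
H needed G, now all done → H.
That leaves J as the only ready step → J.
K needed F and J, now all done → K.
Now A and B have their prerequisites met. A has the earlier label, so A next.
Ready: B and E. B has the earlier label → B.
Next only E has its prerequisites met → E.
I needed C, D, E, F, G, H and K, now all done → I.

F, C, D, G, H, J, K, A, B, E, I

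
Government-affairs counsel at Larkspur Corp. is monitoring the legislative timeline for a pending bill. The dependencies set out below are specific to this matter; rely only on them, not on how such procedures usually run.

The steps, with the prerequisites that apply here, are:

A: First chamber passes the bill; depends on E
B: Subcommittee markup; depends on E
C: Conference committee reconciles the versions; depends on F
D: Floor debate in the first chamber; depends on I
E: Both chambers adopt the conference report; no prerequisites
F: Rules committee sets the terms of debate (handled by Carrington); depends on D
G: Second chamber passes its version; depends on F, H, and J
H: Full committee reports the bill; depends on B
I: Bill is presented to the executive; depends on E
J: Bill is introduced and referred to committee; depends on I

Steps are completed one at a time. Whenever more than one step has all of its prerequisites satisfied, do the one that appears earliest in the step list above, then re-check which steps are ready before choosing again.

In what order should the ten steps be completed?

E has no prerequisites → E first.
A, B and I are all available; A is listed earlier → A.
Ready: B and I. B is listed earlier → B.
Ready: H and I. H is listed earlier → H.
I is the only step now ready → I.
Now D and J have their prerequisites met. D is listed earlier, so D next.
F and J are both available; F is listed earlier → F.
C now also ready, so the ready set is {C, J}; C is listed earlier → C.
J needed I, now all done → J.
Next only G has its prerequisites met → G.

E → A → B → H → I → D → F → C → J → G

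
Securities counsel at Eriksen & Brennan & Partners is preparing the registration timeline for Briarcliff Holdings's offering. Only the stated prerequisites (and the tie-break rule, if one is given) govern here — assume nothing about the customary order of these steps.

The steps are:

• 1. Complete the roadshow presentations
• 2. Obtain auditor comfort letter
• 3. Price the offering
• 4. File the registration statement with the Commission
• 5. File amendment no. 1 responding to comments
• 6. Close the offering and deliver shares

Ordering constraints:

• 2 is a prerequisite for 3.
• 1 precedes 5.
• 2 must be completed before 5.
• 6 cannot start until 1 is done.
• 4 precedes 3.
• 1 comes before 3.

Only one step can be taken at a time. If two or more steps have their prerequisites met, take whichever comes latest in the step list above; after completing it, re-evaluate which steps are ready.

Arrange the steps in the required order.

4 → 2 → 1 → 6 → 5 → 3

4, 2 and 1 have no prerequisites; 4 is listed later, so 4 is first.
Now 2 and 1 have their prerequisites met. 2 is listed later, so 2 next.
1 is the only step now ready → 1.
Ready: 6, 5 and 3. 6 is listed later → 6.
Now 5 and 3 have their prerequisites met. 5 is listed later, so 5 next.
3 needed 4, 2 and 1, now all done → 3.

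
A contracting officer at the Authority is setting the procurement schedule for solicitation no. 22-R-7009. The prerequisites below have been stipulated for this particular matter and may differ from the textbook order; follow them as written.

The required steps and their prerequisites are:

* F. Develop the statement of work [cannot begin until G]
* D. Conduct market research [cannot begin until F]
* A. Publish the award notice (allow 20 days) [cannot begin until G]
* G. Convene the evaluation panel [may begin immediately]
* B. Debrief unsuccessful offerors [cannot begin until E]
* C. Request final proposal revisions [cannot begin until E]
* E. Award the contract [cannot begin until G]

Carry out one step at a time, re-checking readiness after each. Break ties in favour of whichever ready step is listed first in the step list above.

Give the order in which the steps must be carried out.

G, F, D, A, E, B, C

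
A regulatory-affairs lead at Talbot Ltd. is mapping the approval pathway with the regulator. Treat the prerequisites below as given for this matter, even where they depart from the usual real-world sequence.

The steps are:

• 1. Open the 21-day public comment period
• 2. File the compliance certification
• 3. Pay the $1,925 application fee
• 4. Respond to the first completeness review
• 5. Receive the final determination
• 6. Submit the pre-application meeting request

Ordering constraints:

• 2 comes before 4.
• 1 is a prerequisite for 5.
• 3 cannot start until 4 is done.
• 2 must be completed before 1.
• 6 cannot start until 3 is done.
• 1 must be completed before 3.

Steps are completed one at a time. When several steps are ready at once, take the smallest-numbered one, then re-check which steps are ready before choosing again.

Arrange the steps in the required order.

Only 2 has no prerequisites, so it is first.
Ready: 1 and 4. 1 has the earlier label → 1.
Ready: 4 and 5. 4 has the earlier label → 4.
3 now also ready, so the ready set is {3, 5}; 3 has the earlier label → 3.
Ready: 5 and 6. 5 has the earlier label → 5.
6 is the only step now ready → 6.

2 → 1 → 4 → 3 → 5 → 6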